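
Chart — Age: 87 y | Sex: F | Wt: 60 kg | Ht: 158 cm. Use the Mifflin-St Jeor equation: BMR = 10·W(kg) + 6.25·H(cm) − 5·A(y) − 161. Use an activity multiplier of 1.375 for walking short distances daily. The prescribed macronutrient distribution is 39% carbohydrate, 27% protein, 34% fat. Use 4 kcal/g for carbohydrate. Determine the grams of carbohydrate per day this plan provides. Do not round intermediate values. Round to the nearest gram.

Mifflin-St Jeor (female): BMR = 10(60) + 6.25(158) − 5(87) − 161 = 600 + 987.5 − 435 − 161 = 991.5 kcal/day.
TEE = 991.5 × 1.375 = 1363.3125 kcal/day.
Carbohydrate energy = 39% × 1363.3125 = 531.6919 kcal.
Carbohydrate = 531.6919 ÷ 4 kcal/g = 132.923 g.

133 g/day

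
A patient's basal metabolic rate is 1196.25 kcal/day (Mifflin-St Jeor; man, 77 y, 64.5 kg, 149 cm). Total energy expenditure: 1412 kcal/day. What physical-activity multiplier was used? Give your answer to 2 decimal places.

1.18

Activity factor = TEE ÷ BMR = 1412 ÷ 1196.25 = 1.18.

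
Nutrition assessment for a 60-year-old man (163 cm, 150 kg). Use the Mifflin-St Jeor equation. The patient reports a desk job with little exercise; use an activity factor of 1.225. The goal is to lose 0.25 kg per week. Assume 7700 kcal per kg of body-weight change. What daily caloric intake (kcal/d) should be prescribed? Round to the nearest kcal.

2449 kcal/d

Mifflin-St Jeor (male): BMR = 10(150) + 6.25(163) − 5(60) + 5 = 1500 + 1018.75 − 300 + 5 = 2223.75 kcal/day.
TEE = 2223.75 × 1.225 = 2724.0938 kcal/day.
Required daily deficit = 0.25 × 7700 ÷ 7 = 275 kcal/day.
Target intake = 2724.0938 − 275 = 2449.0938 kcal/day.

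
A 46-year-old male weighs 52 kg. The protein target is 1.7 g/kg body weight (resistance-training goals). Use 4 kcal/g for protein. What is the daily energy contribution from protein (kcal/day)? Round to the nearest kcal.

354 kcal/day

Protein = 1.7 g/kg × 52 kg = 88.4 g/day.
Protein energy = 88.4 g × 4 kcal/g = 353.6 kcal/day.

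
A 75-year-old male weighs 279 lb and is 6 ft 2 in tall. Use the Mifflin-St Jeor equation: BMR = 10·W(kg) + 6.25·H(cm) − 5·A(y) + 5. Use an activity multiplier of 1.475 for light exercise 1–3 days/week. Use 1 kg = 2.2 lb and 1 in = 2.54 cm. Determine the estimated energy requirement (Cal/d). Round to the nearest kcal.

Convert to metric: weight = 279 ÷ 2.2 = 126.8182 kg; height = (6×12 + 2) × 2.54 = 74 × 2.54 = 187.96 cm.
Mifflin-St Jeor (male): BMR = 10(126.8182) + 6.25(187.96) − 5(75) + 5 = 1268.1818 + 1174.75 − 375 + 5 = 2072.9318 kcal/day.
TEE = BMR × activity factor = 2072.9318 × 1.475 = 3057.5744 kcal/day.

3058 Cal/d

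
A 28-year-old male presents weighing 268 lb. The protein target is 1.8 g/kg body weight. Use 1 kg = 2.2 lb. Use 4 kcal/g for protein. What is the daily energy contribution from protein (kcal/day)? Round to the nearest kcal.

Weight in kg = 268 ÷ 2.2 = 121.8182 kg.
Protein = 1.8 g/kg × 121.8182 kg = 219.2727 g/day.
Protein energy = 219.2727 g × 4 kcal/g = 877.0909 kcal/day.

877 kcal/day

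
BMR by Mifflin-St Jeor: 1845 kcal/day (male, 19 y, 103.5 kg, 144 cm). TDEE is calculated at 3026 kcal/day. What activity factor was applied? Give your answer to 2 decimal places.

1.64

Activity factor = TEE ÷ BMR = 3026 ÷ 1845 = 1.64.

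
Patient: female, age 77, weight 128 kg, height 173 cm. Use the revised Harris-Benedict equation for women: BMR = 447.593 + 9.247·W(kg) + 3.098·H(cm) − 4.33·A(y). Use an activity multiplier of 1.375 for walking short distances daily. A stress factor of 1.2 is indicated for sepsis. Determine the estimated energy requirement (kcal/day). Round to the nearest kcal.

3026 kcal/day

Harris-Benedict: BMR = 447.593 + 9.247(128) + 3.098(173) − 4.33(77) = 1833.753 kcal/day.
TEE = BMR × activity factor = 1833.753 × 1.375 = 2521.4104 kcal/day.
Apply stress factor: 2521.4104 × 1.2 = 3025.6925 kcal/day.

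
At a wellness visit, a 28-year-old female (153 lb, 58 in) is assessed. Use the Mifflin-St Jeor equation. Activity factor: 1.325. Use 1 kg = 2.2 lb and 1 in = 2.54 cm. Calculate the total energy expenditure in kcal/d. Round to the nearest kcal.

1743 kcal/d

Convert to metric: weight = 153 ÷ 2.2 = 69.5455 kg; height = 58 × 2.54 = 147.32 cm.
Mifflin-St Jeor (female): BMR = 10(69.5455) + 6.25(147.32) − 5(28) − 161 = 695.4545 + 920.75 − 140 − 161 = 1315.2045 kcal/day.
TEE = BMR × activity factor = 1315.2045 × 1.325 = 1742.646 kcal/day.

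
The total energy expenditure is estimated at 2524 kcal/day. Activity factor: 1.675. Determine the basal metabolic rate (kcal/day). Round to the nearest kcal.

BMR = TEE ÷ activity factor = 2524 ÷ 1.675 = 1506.8657 kcal/day.

1507 kcal/day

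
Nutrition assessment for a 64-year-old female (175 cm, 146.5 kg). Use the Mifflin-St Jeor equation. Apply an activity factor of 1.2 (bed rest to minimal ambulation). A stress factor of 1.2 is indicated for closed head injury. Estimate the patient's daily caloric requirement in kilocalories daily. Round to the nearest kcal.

2992 kilocalories daily

Mifflin-St Jeor (female): BMR = 10(146.5) + 6.25(175) − 5(64) − 161 = 1465 + 1093.75 − 320 − 161 = 2077.75 kcal/day.
TEE = BMR × activity factor = 2077.75 × 1.2 = 2493.3 kcal/day.
Apply stress factor: 2493.3 × 1.2 = 2991.96 kcal/day.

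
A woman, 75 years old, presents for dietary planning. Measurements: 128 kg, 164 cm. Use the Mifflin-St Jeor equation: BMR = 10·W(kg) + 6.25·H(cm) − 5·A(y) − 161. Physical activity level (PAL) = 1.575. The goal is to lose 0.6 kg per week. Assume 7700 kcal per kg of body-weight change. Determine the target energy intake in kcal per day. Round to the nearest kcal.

2126 kcal per day

Mifflin-St Jeor (female): BMR = 10(128) + 6.25(164) − 5(75) − 161 = 1280 + 1025 − 375 − 161 = 1769 kcal/day.
TEE = 1769 × 1.575 = 2786.175 kcal/day.
Required daily deficit = 0.6 × 7700 ÷ 7 = 660 kcal/day.
Target intake = 2786.175 − 660 = 2126.175 kcal/day.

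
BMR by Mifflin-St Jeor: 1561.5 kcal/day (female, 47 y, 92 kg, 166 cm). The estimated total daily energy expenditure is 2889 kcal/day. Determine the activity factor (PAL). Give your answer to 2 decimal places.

1.85

Activity factor = TEE ÷ BMR = 2889 ÷ 1561.5 = 1.85.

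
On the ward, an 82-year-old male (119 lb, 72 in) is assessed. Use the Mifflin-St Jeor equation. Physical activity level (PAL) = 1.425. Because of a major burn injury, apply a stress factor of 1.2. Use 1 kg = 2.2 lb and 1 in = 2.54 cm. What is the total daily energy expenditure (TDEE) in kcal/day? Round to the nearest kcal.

2187 kcal/day

Convert to metric: weight = 119 ÷ 2.2 = 54.0909 kg; height = 72 × 2.54 = 182.88 cm.
Mifflin-St Jeor (male): BMR = 10(54.0909) + 6.25(182.88) − 5(82) + 5 = 540.9091 + 1143 − 410 + 5 = 1278.9091 kcal/day.
TEE = BMR × activity factor = 1278.9091 × 1.425 = 1822.4455 kcal/day.
Apply stress factor: 1822.4455 × 1.2 = 2186.9345 kcal/day.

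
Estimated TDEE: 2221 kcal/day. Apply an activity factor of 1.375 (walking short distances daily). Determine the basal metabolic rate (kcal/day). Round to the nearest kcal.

1615 kcal/day

BMR = TEE ÷ activity factor = 2221 ÷ 1.375 = 1615.2727 kcal/day.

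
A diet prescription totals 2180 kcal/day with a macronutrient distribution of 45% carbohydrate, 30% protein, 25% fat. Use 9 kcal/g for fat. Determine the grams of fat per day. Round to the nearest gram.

61 g/day

Fat energy = 25% × 2180 = 545 kcal.
At 9 kcal/g: 545 ÷ 9 = 60.5556 g.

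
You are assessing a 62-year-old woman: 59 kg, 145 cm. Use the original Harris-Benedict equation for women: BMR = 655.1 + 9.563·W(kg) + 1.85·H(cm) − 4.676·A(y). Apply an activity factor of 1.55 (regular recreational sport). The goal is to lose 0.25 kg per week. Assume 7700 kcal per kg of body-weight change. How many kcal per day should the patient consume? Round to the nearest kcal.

Harris-Benedict: BMR = 655.1 + 9.563(59) + 1.85(145) − 4.676(62) = 1197.655 kcal/day.
TEE = 1197.655 × 1.55 = 1856.3653 kcal/day.
Required daily deficit = 0.25 × 7700 ÷ 7 = 275 kcal/day.
Target intake = 1856.3653 − 275 = 1581.3653 kcal/day.

1581 kcal per day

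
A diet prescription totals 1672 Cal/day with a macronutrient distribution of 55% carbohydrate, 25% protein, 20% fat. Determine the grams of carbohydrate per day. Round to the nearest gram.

230 g/day

Carbohydrate energy = 55% × 1672 = 919.6 kcal.
At 4 kcal/g: 919.6 ÷ 4 = 229.9 g.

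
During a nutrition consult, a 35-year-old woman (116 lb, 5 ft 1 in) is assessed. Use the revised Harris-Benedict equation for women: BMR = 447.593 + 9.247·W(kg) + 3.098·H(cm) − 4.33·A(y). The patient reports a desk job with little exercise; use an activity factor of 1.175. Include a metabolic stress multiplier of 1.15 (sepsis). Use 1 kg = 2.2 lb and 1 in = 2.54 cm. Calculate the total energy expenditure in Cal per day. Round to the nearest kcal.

1707 Cal per day

Convert to metric: weight = 116 ÷ 2.2 = 52.7273 kg; height = (5×12 + 1) × 2.54 = 61 × 2.54 = 154.94 cm.
Harris-Benedict: BMR = 447.593 + 9.247(52.7273) + 3.098(154.94) − 4.33(35) = 1263.6162 kcal/day.
TEE = BMR × activity factor = 1263.6162 × 1.175 = 1484.749 kcal/day.
Apply stress factor: 1484.749 × 1.15 = 1707.4614 kcal/day.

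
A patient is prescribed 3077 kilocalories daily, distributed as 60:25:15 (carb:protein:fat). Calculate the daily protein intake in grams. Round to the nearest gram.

Protein energy = 25% × 3077 = 769.25 kcal.
At 4 kcal/g: 769.25 ÷ 4 = 192.3125 g.

192 g/day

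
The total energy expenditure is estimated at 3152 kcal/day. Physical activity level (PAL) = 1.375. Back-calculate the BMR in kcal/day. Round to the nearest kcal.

BMR = TEE ÷ activity factor = 3152 ÷ 1.375 = 2292.3636 kcal/day.

2292 kcal/day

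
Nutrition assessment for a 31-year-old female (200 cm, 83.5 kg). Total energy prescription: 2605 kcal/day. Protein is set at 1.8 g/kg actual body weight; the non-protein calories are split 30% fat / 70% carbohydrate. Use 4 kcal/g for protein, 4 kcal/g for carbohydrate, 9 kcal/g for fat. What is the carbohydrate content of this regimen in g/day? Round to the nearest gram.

351 g/day

Protein = 1.8 × 83.5 = 150.3 g → 150.3 × 4 = 601.2 kcal.
Non-protein calories = 2605 − 601.2 = 2003.8 kcal.
Fat: 30% × 2003.8 = 601.14 kcal; carbohydrate: 1402.66 kcal.
Carbohydrate: 1402.66 kcal ÷ 4 kcal/g = 350.665 g.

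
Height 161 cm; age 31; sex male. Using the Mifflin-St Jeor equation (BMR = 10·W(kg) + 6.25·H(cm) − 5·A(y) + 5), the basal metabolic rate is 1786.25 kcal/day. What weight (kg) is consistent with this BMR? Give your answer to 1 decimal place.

1786.25 = 10·W + 6.25(161) − 5(31) + 5
10·W = 1786.25 − 856.25 = 930, so W = 93 kg.

93.0 kg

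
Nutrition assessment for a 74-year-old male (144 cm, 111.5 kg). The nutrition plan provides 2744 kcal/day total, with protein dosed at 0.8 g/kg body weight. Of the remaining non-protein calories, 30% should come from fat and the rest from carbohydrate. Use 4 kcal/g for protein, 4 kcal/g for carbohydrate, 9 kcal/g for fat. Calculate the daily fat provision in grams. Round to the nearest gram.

Protein = 0.8 × 111.5 = 89.2 g → 89.2 × 4 = 356.8 kcal.
Non-protein calories = 2744 − 356.8 = 2387.2 kcal.
Fat: 30% × 2387.2 = 716.16 kcal; carbohydrate: 1671.04 kcal.
Fat: 716.16 kcal ÷ 9 kcal/g = 79.5733 g.

80 g/day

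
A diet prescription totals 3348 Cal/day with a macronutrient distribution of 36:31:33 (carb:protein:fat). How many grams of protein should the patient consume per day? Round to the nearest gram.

259 g/day

Protein energy = 31% × 3348 = 1037.88 kcal.
At 4 kcal/g: 1037.88 ÷ 4 = 259.47 g.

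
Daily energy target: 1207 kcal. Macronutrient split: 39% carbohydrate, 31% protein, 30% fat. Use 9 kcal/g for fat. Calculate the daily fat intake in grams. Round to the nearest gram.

Fat energy = 30% × 1207 = 362.1 kcal.
At 9 kcal/g: 362.1 ÷ 9 = 40.2333 g.

40 g/day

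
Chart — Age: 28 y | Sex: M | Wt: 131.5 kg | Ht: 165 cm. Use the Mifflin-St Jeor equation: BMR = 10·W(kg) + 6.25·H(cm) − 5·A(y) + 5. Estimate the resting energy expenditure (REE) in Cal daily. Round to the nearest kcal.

Mifflin-St Jeor (male): BMR = 10(131.5) + 6.25(165) − 5(28) + 5 = 1315 + 1031.25 − 140 + 5 = 2211.25 kcal/day.

2211 Cal daily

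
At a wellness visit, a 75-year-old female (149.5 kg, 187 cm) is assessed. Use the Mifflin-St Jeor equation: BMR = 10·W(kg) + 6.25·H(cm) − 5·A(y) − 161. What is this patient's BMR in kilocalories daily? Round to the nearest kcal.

Mifflin-St Jeor (female): BMR = 10(149.5) + 6.25(187) − 5(75) − 161 = 1495 + 1168.75 − 375 − 161 = 2127.75 kcal/day.

2128 kilocalories daily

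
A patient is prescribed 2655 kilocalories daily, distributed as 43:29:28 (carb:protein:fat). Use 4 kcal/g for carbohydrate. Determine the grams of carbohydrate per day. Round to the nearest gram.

Carbohydrate energy = 43% × 2655 = 1141.65 kcal.
At 4 kcal/g: 1141.65 ÷ 4 = 285.4125 g.

285 g/day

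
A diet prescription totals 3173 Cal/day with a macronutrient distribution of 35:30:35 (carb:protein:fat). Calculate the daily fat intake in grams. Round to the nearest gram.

Fat energy = 35% × 3173 = 1110.55 kcal.
At 9 kcal/g: 1110.55 ÷ 9 = 123.3944 g.

123 g/day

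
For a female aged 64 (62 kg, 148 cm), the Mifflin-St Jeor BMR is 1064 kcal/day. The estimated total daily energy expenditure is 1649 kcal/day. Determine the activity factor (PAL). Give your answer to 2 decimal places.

Activity factor = TEE ÷ BMR = 1649 ÷ 1064 = 1.55.

1.55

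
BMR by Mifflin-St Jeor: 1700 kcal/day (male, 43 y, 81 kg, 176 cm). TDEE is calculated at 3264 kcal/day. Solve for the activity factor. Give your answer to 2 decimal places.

Activity factor = TEE ÷ BMR = 3264 ÷ 1700 = 1.92.

1.92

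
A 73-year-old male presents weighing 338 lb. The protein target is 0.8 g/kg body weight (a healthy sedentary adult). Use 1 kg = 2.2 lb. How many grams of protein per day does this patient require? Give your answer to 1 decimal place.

Weight in kg = 338 ÷ 2.2 = 153.6364 kg.
Protein = 0.8 g/kg × 153.6364 kg = 122.9091 g/day.

122.9 g/day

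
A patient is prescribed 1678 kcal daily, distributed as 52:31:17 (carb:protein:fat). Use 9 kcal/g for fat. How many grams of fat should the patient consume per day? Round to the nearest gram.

32 g/day

Fat energy = 17% × 1678 = 285.26 kcal.
At 9 kcal/g: 285.26 ÷ 9 = 31.6956 g.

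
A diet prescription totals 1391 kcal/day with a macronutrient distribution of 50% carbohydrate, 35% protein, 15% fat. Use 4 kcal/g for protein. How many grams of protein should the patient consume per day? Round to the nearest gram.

Protein energy = 35% × 1391 = 486.85 kcal.
At 4 kcal/g: 486.85 ÷ 4 = 121.7125 g.

122 g/day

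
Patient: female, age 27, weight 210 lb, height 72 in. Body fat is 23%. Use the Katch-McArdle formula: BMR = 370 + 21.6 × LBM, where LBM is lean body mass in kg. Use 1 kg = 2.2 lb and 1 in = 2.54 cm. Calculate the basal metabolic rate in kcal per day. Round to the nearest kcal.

1958 kcal per day

Convert to metric: weight = 210 ÷ 2.2 = 95.4545 kg; height = 72 × 2.54 = 182.88 cm.
LBM = 95.4545 × (1 − 0.23) = 73.5 kg. Katch-McArdle: BMR = 370 + 21.6 × 73.5 = 1957.6 kcal/day.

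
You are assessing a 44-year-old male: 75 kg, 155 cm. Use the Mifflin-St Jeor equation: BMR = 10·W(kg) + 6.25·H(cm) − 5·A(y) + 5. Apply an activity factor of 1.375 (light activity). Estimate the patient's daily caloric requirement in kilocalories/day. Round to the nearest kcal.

Mifflin-St Jeor (male): BMR = 10(75) + 6.25(155) − 5(44) + 5 = 750 + 968.75 − 220 + 5 = 1503.75 kcal/day.
TEE = BMR × activity factor = 1503.75 × 1.375 = 2067.6563 kcal/day.

2068 kilocalories/day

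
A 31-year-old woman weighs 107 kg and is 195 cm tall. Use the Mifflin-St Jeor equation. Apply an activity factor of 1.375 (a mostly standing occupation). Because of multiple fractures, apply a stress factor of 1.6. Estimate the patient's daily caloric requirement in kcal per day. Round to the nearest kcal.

Mifflin-St Jeor (female): BMR = 10(107) + 6.25(195) − 5(31) − 161 = 1070 + 1218.75 − 155 − 161 = 1972.75 kcal/day.
TEE = BMR × activity factor = 1972.75 × 1.375 = 2712.5313 kcal/day.
Apply stress factor: 2712.5313 × 1.6 = 4340.05 kcal/day.

4340 kcal per day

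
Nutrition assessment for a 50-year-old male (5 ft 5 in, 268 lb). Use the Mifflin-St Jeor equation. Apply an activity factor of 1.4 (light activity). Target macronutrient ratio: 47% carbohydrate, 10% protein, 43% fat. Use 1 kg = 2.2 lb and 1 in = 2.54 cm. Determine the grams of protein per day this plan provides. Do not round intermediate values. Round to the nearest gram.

Convert to metric: weight = 268 ÷ 2.2 = 121.8182 kg; height = (5×12 + 5) × 2.54 = 65 × 2.54 = 165.1 cm.
Mifflin-St Jeor (male): BMR = 10(121.8182) + 6.25(165.1) − 5(50) + 5 = 1218.1818 + 1031.875 − 250 + 5 = 2005.0568 kcal/day.
TEE = 2005.0568 × 1.4 = 2807.0795 kcal/day.
Protein energy = 10% × 2807.0795 = 280.708 kcal.
Protein = 280.708 ÷ 4 kcal/g = 70.177 g.

70 g/day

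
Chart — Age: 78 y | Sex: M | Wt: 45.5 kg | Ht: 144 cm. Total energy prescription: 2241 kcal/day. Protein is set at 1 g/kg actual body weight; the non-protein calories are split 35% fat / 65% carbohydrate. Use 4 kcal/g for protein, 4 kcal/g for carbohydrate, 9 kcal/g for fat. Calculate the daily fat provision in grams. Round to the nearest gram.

80 g/day

Protein = 1 × 45.5 = 45.5 g → 45.5 × 4 = 182 kcal.
Non-protein calories = 2241 − 182 = 2059 kcal.
Fat: 35% × 2059 = 720.65 kcal; carbohydrate: 1338.35 kcal.
Fat: 720.65 kcal ÷ 9 kcal/g = 80.0722 g.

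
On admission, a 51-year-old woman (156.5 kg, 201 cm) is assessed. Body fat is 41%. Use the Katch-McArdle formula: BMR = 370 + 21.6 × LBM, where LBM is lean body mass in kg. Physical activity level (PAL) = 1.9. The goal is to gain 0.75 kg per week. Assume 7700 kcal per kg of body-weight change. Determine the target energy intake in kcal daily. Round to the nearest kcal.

LBM = 156.5 × (1 − 0.41) = 92.335 kg. Katch-McArdle: BMR = 370 + 21.6 × 92.335 = 2364.436 kcal/day.
TEE = 2364.436 × 1.9 = 4492.4284 kcal/day.
Required daily surplus = 0.75 × 7700 ÷ 7 = 825 kcal/day.
Target intake = 4492.4284 + 825 = 5317.4284 kcal/day.

5317 kcal daily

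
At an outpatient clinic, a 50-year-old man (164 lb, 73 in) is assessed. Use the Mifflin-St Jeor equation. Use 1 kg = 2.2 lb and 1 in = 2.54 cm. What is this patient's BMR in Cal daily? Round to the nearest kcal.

Convert to metric: weight = 164 ÷ 2.2 = 74.5455 kg; height = 73 × 2.54 = 185.42 cm.
Mifflin-St Jeor (male): BMR = 10(74.5455) + 6.25(185.42) − 5(50) + 5 = 745.4545 + 1158.875 − 250 + 5 = 1659.3295 kcal/day.

1659 Cal daily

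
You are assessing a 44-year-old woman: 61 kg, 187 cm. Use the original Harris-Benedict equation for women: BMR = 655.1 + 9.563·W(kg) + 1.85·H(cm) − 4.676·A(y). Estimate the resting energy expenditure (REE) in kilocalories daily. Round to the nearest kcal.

1379 kilocalories daily

Harris-Benedict: BMR = 655.1 + 9.563(61) + 1.85(187) − 4.676(44) = 1378.649 kcal/day.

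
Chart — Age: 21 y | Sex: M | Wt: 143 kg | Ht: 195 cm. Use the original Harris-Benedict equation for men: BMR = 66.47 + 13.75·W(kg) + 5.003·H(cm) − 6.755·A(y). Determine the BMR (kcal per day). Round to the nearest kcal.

Harris-Benedict: BMR = 66.47 + 13.75(143) + 5.003(195) − 6.755(21) = 2866.45 kcal/day.

2866 kcal per day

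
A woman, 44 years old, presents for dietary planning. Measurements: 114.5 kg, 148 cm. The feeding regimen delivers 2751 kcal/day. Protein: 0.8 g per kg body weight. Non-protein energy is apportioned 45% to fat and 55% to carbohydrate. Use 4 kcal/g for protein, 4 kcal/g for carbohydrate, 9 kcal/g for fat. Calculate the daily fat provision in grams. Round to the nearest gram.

Protein = 0.8 × 114.5 = 91.6 g → 91.6 × 4 = 366.4 kcal.
Non-protein calories = 2751 − 366.4 = 2384.6 kcal.
Fat: 45% × 2384.6 = 1073.07 kcal; carbohydrate: 1311.53 kcal.
Fat: 1073.07 kcal ÷ 9 kcal/g = 119.23 g.

119 g/day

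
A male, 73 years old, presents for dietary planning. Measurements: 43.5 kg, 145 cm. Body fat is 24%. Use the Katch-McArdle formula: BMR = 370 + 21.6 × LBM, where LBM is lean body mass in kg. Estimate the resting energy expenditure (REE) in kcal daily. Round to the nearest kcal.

1084 kcal daily

LBM = 43.5 × (1 − 0.24) = 33.06 kg. Katch-McArdle: BMR = 370 + 21.6 × 33.06 = 1084.096 kcal/day.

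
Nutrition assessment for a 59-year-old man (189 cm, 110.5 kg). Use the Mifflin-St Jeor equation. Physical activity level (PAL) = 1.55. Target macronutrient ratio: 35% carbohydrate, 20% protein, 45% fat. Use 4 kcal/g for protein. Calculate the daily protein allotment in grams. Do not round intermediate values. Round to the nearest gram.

Mifflin-St Jeor (male): BMR = 10(110.5) + 6.25(189) − 5(59) + 5 = 1105 + 1181.25 − 295 + 5 = 1996.25 kcal/day.
TEE = 1996.25 × 1.55 = 3094.1875 kcal/day.
Protein energy = 20% × 3094.1875 = 618.8375 kcal.
Protein = 618.8375 ÷ 4 kcal/g = 154.7094 g.

155 g/day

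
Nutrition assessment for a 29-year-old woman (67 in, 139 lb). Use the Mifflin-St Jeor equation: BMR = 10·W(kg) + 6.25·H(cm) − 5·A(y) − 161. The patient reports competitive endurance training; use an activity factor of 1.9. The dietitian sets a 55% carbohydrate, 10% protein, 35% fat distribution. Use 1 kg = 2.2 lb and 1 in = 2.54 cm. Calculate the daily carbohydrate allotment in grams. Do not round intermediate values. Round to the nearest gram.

Convert to metric: weight = 139 ÷ 2.2 = 63.1818 kg; height = 67 × 2.54 = 170.18 cm.
Mifflin-St Jeor (female): BMR = 10(63.1818) + 6.25(170.18) − 5(29) − 161 = 631.8182 + 1063.625 − 145 − 161 = 1389.4432 kcal/day.
TEE = 1389.4432 × 1.9 = 2639.942 kcal/day.
Carbohydrate energy = 55% × 2639.942 = 1451.9681 kcal.
Carbohydrate = 1451.9681 ÷ 4 kcal/g = 362.992 g.

363 g/day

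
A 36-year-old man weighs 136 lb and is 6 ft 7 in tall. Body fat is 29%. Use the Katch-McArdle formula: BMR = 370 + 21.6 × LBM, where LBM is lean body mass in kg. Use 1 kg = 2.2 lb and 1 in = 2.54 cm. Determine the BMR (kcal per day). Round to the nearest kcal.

1318 kcal per day

Convert to metric: weight = 136 ÷ 2.2 = 61.8182 kg; height = (6×12 + 7) × 2.54 = 79 × 2.54 = 200.66 cm.
LBM = 61.8182 × (1 − 0.29) = 43.8909 kg. Katch-McArdle: BMR = 370 + 21.6 × 43.8909 = 1318.0436 kcal/day.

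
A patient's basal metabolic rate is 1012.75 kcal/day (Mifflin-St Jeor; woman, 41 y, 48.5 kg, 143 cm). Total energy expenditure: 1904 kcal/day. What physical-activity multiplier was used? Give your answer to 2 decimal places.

Activity factor = TEE ÷ BMR = 1904 ÷ 1012.75 = 1.88.

1.88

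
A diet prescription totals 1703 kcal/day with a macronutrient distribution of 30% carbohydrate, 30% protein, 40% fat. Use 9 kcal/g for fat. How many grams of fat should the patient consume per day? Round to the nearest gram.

Fat energy = 40% × 1703 = 681.2 kcal.
At 9 kcal/g: 681.2 ÷ 9 = 75.6889 g.

76 g/day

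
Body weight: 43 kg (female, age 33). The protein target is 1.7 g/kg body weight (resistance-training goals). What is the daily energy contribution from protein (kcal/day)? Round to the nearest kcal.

Protein = 1.7 g/kg × 43 kg = 73.1 g/day.
Protein energy = 73.1 g × 4 kcal/g = 292.4 kcal/day.

292 kcal/day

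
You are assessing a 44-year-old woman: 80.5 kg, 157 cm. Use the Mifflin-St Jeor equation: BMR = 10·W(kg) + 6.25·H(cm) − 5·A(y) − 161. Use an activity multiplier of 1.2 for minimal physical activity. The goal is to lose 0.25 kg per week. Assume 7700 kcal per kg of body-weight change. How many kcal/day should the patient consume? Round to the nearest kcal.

1411 kcal/day

Mifflin-St Jeor (female): BMR = 10(80.5) + 6.25(157) − 5(44) − 161 = 805 + 981.25 − 220 − 161 = 1405.25 kcal/day.
TEE = 1405.25 × 1.2 = 1686.3 kcal/day.
Required daily deficit = 0.25 × 7700 ÷ 7 = 275 kcal/day.
Target intake = 1686.3 − 275 = 1411.3 kcal/day.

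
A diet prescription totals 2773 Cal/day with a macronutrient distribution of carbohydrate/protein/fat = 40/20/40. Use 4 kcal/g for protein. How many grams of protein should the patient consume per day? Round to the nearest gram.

Protein energy = 20% × 2773 = 554.6 kcal.
At 4 kcal/g: 554.6 ÷ 4 = 138.65 g.

139 g/day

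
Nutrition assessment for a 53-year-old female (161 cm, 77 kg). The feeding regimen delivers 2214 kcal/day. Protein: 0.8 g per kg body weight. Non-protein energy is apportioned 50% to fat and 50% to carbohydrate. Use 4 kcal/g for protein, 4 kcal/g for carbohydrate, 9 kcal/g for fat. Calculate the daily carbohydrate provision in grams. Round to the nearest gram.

Protein = 0.8 × 77 = 61.6 g → 61.6 × 4 = 246.4 kcal.
Non-protein calories = 2214 − 246.4 = 1967.6 kcal.
Fat: 50% × 1967.6 = 983.8 kcal; carbohydrate: 983.8 kcal.
Carbohydrate: 983.8 kcal ÷ 4 kcal/g = 245.95 g.

246 g/day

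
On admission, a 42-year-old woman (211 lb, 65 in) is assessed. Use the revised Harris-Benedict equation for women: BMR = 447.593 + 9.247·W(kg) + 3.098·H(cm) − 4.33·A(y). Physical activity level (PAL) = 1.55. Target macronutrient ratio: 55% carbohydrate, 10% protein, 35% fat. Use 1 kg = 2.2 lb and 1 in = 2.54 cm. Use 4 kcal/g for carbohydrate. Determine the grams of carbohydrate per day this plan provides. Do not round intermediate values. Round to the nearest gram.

Convert to metric: weight = 211 ÷ 2.2 = 95.9091 kg; height = 65 × 2.54 = 165.1 cm.
Harris-Benedict: BMR = 447.593 + 9.247(95.9091) + 3.098(165.1) − 4.33(42) = 1664.0842 kcal/day.
TEE = 1664.0842 × 1.55 = 2579.3305 kcal/day.
Carbohydrate energy = 55% × 2579.3305 = 1418.6317 kcal.
Carbohydrate = 1418.6317 ÷ 4 kcal/g = 354.6579 g.

355 g/day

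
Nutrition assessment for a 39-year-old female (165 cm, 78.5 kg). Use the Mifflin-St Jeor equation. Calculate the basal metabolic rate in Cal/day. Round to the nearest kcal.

Mifflin-St Jeor (female): BMR = 10(78.5) + 6.25(165) − 5(39) − 161 = 785 + 1031.25 − 195 − 161 = 1460.25 kcal/day.

1460 Cal/day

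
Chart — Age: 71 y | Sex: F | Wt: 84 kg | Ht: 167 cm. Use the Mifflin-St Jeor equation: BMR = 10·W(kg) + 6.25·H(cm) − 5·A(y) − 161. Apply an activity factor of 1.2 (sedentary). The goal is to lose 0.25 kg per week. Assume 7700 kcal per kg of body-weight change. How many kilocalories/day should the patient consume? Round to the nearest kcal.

Mifflin-St Jeor (female): BMR = 10(84) + 6.25(167) − 5(71) − 161 = 840 + 1043.75 − 355 − 161 = 1367.75 kcal/day.
TEE = 1367.75 × 1.2 = 1641.3 kcal/day.
Required daily deficit = 0.25 × 7700 ÷ 7 = 275 kcal/day.
Target intake = 1641.3 − 275 = 1366.3 kcal/day.

1366 kilocalories/day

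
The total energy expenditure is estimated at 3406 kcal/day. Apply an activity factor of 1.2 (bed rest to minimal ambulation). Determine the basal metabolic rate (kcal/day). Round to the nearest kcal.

BMR = TEE ÷ activity factor = 3406 ÷ 1.2 = 2838.3333 kcal/day.

2838 kcal/day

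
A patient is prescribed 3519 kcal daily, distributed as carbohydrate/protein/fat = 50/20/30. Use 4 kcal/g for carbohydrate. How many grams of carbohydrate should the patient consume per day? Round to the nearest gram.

Carbohydrate energy = 50% × 3519 = 1759.5 kcal.
At 4 kcal/g: 1759.5 ÷ 4 = 439.875 g.

440 g/day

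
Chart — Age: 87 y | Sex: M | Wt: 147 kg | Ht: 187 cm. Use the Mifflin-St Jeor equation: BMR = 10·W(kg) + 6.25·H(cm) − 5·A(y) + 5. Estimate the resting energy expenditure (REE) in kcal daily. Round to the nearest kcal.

Mifflin-St Jeor (male): BMR = 10(147) + 6.25(187) − 5(87) + 5 = 1470 + 1168.75 − 435 + 5 = 2208.75 kcal/day.

2209 kcal daily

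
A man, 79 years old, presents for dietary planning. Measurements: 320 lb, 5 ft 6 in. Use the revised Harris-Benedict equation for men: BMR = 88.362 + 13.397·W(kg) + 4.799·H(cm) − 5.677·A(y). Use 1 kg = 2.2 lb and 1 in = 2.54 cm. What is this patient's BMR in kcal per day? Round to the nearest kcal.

2393 kcal per day

Convert to metric: weight = 320 ÷ 2.2 = 145.4545 kg; height = (5×12 + 6) × 2.54 = 66 × 2.54 = 167.64 cm.
Harris-Benedict: BMR = 88.362 + 13.397(145.4545) + 4.799(167.64) − 5.677(79) = 2393.0379 kcal/day.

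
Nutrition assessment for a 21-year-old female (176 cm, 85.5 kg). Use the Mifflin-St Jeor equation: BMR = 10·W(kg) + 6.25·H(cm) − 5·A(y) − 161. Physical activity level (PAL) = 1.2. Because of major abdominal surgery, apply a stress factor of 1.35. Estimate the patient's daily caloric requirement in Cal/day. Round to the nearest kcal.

2736 Cal/day

Mifflin-St Jeor (female): BMR = 10(85.5) + 6.25(176) − 5(21) − 161 = 855 + 1100 − 105 − 161 = 1689 kcal/day.
TEE = BMR × activity factor = 1689 × 1.2 = 2026.8 kcal/day.
Apply stress factor: 2026.8 × 1.35 = 2736.18 kcal/day.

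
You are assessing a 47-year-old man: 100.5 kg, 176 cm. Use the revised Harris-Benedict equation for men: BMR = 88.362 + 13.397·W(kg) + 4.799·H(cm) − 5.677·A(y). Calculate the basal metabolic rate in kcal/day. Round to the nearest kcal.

Harris-Benedict: BMR = 88.362 + 13.397(100.5) + 4.799(176) − 5.677(47) = 2012.5655 kcal/day.

2013 kcal/day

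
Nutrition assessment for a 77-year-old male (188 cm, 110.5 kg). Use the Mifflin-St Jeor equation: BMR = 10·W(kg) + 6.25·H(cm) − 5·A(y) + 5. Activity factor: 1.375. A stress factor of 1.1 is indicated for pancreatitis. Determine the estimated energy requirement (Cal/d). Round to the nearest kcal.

Mifflin-St Jeor (male): BMR = 10(110.5) + 6.25(188) − 5(77) + 5 = 1105 + 1175 − 385 + 5 = 1900 kcal/day.
TEE = BMR × activity factor = 1900 × 1.375 = 2612.5 kcal/day.
Apply stress factor: 2612.5 × 1.1 = 2873.75 kcal/day.

2874 Cal/d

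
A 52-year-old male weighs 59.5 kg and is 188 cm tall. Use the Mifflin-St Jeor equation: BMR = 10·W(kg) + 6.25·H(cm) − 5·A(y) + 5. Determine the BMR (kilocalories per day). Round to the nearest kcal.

Mifflin-St Jeor (male): BMR = 10(59.5) + 6.25(188) − 5(52) + 5 = 595 + 1175 − 260 + 5 = 1515 kcal/day.

1515 kilocalories per day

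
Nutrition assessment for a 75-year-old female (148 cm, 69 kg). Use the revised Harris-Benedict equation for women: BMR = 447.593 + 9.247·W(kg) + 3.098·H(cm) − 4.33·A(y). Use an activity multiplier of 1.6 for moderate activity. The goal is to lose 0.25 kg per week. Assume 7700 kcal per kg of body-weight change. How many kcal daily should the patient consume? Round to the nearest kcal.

Harris-Benedict: BMR = 447.593 + 9.247(69) + 3.098(148) − 4.33(75) = 1219.39 kcal/day.
TEE = 1219.39 × 1.6 = 1951.024 kcal/day.
Required daily deficit = 0.25 × 7700 ÷ 7 = 275 kcal/day.
Target intake = 1951.024 − 275 = 1676.024 kcal/day.

1676 kcal daily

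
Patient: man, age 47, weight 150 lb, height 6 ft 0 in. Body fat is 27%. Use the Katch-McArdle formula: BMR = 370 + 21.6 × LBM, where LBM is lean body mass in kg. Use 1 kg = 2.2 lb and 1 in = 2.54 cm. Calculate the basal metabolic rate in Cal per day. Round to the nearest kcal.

Convert to metric: weight = 150 ÷ 2.2 = 68.1818 kg; height = (6×12 + 0) × 2.54 = 72 × 2.54 = 182.88 cm.
LBM = 68.1818 × (1 − 0.27) = 49.7727 kg. Katch-McArdle: BMR = 370 + 21.6 × 49.7727 = 1445.0909 kcal/day.

1445 Cal per day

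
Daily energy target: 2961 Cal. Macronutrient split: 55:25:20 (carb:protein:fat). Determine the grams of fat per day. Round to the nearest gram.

Fat energy = 20% × 2961 = 592.2 kcal.
At 9 kcal/g: 592.2 ÷ 9 = 65.8 g.

66 g/day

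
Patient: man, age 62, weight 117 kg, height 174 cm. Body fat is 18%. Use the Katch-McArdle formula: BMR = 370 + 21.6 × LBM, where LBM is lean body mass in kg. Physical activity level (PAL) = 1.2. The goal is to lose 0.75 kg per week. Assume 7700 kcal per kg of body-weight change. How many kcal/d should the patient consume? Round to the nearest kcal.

LBM = 117 × (1 − 0.18) = 95.94 kg. Katch-McArdle: BMR = 370 + 21.6 × 95.94 = 2442.304 kcal/day.
TEE = 2442.304 × 1.2 = 2930.7648 kcal/day.
Required daily deficit = 0.75 × 7700 ÷ 7 = 825 kcal/day.
Target intake = 2930.7648 − 825 = 2105.7648 kcal/day.

2106 kcal/d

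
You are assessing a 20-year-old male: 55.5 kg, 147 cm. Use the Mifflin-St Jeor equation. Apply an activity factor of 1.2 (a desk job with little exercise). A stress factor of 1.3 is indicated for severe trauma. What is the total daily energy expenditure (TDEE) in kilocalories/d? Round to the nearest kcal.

2151 kilocalories/d

Mifflin-St Jeor (male): BMR = 10(55.5) + 6.25(147) − 5(20) + 5 = 555 + 918.75 − 100 + 5 = 1378.75 kcal/day.
TEE = BMR × activity factor = 1378.75 × 1.2 = 1654.5 kcal/day.
Apply stress factor: 1654.5 × 1.3 = 2150.85 kcal/day.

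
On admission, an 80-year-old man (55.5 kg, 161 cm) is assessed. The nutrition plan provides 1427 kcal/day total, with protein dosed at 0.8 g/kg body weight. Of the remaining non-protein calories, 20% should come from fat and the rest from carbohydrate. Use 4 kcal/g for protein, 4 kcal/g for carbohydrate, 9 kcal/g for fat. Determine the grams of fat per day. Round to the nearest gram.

Protein = 0.8 × 55.5 = 44.4 g → 44.4 × 4 = 177.6 kcal.
Non-protein calories = 1427 − 177.6 = 1249.4 kcal.
Fat: 20% × 1249.4 = 249.88 kcal; carbohydrate: 999.52 kcal.
Fat: 249.88 kcal ÷ 9 kcal/g = 27.7644 g.

28 g/day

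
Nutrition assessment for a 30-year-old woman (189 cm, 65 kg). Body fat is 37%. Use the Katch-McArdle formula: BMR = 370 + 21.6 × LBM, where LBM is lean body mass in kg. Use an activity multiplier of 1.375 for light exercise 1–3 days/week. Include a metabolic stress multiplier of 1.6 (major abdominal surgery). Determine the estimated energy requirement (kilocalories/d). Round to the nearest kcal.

2760 kilocalories/d

LBM = 65 × (1 − 0.37) = 40.95 kg. Katch-McArdle: BMR = 370 + 21.6 × 40.95 = 1254.52 kcal/day.
TEE = BMR × activity factor = 1254.52 × 1.375 = 1724.965 kcal/day.
Apply stress factor: 1724.965 × 1.6 = 2759.944 kcal/day.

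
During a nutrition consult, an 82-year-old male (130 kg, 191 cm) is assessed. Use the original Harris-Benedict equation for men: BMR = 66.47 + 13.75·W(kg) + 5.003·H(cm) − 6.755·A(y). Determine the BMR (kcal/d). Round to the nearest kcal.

Harris-Benedict: BMR = 66.47 + 13.75(130) + 5.003(191) − 6.755(82) = 2255.633 kcal/day.

2256 kcal/d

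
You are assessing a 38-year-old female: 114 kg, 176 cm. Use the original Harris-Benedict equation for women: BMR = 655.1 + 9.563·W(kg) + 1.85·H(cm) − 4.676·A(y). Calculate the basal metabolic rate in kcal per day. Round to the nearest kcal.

Harris-Benedict: BMR = 655.1 + 9.563(114) + 1.85(176) − 4.676(38) = 1893.194 kcal/day.

1893 kcal per day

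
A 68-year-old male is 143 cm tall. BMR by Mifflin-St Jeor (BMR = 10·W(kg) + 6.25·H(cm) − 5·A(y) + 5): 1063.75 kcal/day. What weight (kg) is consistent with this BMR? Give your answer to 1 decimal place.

50.5 kg

1063.75 = 10·W + 6.25(143) − 5(68) + 5
10·W = 1063.75 − 558.75 = 505, so W = 50.5 kg.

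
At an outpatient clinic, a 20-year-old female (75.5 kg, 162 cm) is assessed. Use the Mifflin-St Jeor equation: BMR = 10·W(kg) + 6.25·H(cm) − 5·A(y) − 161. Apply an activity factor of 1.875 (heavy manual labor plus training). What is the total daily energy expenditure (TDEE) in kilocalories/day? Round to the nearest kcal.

Mifflin-St Jeor (female): BMR = 10(75.5) + 6.25(162) − 5(20) − 161 = 755 + 1012.5 − 100 − 161 = 1506.5 kcal/day.
TEE = BMR × activity factor = 1506.5 × 1.875 = 2824.6875 kcal/day.

2825 kilocalories/day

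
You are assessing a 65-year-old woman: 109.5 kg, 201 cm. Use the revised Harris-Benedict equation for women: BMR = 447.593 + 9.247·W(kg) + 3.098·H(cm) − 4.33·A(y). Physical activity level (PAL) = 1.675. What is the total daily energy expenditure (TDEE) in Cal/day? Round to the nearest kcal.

3017 Cal/day

Harris-Benedict: BMR = 447.593 + 9.247(109.5) + 3.098(201) − 4.33(65) = 1801.3875 kcal/day.
TEE = BMR × activity factor = 1801.3875 × 1.675 = 3017.3241 kcal/day.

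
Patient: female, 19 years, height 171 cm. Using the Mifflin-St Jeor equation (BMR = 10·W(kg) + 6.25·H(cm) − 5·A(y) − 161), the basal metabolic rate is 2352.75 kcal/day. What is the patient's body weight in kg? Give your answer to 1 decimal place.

2352.75 = 10·W + 6.25(171) − 5(19) − 161
10·W = 2352.75 − 812.75 = 1540, so W = 154 kg.

154.0 kg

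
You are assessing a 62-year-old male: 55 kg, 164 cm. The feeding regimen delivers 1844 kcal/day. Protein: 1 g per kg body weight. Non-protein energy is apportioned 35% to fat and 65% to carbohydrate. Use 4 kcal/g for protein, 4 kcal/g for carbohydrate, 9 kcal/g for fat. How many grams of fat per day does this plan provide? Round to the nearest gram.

63 g/day

Protein = 1 × 55 = 55 g → 55 × 4 = 220 kcal.
Non-protein calories = 1844 − 220 = 1624 kcal.
Fat: 35% × 1624 = 568.4 kcal; carbohydrate: 1055.6 kcal.
Fat: 568.4 kcal ÷ 9 kcal/g = 63.1556 g.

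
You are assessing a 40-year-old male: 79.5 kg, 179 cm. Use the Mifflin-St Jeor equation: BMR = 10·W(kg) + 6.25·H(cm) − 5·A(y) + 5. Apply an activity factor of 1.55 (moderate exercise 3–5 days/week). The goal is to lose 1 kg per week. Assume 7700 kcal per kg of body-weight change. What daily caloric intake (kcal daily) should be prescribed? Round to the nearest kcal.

1564 kcal daily

Mifflin-St Jeor (male): BMR = 10(79.5) + 6.25(179) − 5(40) + 5 = 795 + 1118.75 − 200 + 5 = 1718.75 kcal/day.
TEE = 1718.75 × 1.55 = 2664.0625 kcal/day.
Required daily deficit = 1 × 7700 ÷ 7 = 1100 kcal/day.
Target intake = 2664.0625 − 1100 = 1564.0625 kcal/day.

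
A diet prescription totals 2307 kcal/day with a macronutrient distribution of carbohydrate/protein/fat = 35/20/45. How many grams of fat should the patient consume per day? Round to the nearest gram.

Fat energy = 45% × 2307 = 1038.15 kcal.
At 9 kcal/g: 1038.15 ÷ 9 = 115.35 g.

115 g/day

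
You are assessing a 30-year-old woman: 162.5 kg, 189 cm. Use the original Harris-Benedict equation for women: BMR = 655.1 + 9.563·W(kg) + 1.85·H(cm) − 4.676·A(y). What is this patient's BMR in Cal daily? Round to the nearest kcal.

Harris-Benedict: BMR = 655.1 + 9.563(162.5) + 1.85(189) − 4.676(30) = 2418.4575 kcal/day.

2418 Cal daily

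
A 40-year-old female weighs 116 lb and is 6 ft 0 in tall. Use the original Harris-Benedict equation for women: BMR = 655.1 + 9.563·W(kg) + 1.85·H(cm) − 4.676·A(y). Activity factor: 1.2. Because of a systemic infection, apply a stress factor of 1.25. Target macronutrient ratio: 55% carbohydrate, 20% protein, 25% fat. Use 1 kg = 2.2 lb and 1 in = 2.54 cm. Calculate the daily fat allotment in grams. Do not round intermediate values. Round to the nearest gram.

Convert to metric: weight = 116 ÷ 2.2 = 52.7273 kg; height = (6×12 + 0) × 2.54 = 72 × 2.54 = 182.88 cm.
Harris-Benedict: BMR = 655.1 + 9.563(52.7273) + 1.85(182.88) − 4.676(40) = 1310.6189 kcal/day.
TEE = 1310.6189 × 1.2 = 1572.7427 kcal/day.
With stress factor 1.25: 1572.7427 × 1.25 = 1965.9284 kcal/day.
Fat energy = 25% × 1965.9284 = 491.4821 kcal.
Fat = 491.4821 ÷ 9 kcal/g = 54.6091 g.

55 g/day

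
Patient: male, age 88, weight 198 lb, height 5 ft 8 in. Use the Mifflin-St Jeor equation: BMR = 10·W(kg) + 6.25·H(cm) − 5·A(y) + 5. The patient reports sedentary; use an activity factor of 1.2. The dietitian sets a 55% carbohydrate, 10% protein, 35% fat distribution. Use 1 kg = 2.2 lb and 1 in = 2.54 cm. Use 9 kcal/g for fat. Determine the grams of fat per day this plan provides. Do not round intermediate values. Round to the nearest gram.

Convert to metric: weight = 198 ÷ 2.2 = 90 kg; height = (5×12 + 8) × 2.54 = 68 × 2.54 = 172.72 cm.
Mifflin-St Jeor (male): BMR = 10(90) + 6.25(172.72) − 5(88) + 5 = 900 + 1079.5 − 440 + 5 = 1544.5 kcal/day.
TEE = 1544.5 × 1.2 = 1853.4 kcal/day.
Fat energy = 35% × 1853.4 = 648.69 kcal.
Fat = 648.69 ÷ 9 kcal/g = 72.0767 g.

72 g/day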